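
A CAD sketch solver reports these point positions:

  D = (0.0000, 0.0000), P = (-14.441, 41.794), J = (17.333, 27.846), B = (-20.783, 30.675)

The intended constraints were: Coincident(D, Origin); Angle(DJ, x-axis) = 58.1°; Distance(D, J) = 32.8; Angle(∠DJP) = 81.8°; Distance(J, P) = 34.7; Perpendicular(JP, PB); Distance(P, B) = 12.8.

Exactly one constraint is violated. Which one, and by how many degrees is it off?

Perpendicular(JP, PB) — off by 6.00°.

D = (0.00, 0.00) ✓; DJ at 58.10° ✓; |DJ| = 32.80 ✓; ∠DJP = 81.80° ✓; |JP| = 34.70 ✓; ∠(JP, PB) = 84.00° ✗; |PB| = 12.80 ✓.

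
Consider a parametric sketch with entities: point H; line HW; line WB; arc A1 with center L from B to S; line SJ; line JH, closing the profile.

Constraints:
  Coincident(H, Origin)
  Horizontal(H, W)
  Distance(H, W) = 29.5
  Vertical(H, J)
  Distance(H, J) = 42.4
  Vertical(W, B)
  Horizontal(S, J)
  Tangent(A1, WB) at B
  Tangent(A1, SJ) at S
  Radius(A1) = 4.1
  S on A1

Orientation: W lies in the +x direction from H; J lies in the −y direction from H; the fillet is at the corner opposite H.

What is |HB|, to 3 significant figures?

48.3

The virtual corner opposite H is at (29.5, -42.4). Tangency of A1 to WB means the radius LB is perpendicular to WB and since A1 is tangent to SJ there, LS ⟂ SJ, with radius 4.1, so the center L sits 4.1 in from both sides at L = (25.4, -38.3). That places the tangent points at B = (29.5, -38.3) on WB and S = (25.4, -42.4) on SJ. Then |HB| = |B − H| = 48.3.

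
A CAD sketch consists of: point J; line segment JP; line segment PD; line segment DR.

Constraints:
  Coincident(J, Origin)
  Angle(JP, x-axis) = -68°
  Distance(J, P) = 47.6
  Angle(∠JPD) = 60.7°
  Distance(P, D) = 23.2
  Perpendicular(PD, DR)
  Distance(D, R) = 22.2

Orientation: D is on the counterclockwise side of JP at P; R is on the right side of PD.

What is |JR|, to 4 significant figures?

63.71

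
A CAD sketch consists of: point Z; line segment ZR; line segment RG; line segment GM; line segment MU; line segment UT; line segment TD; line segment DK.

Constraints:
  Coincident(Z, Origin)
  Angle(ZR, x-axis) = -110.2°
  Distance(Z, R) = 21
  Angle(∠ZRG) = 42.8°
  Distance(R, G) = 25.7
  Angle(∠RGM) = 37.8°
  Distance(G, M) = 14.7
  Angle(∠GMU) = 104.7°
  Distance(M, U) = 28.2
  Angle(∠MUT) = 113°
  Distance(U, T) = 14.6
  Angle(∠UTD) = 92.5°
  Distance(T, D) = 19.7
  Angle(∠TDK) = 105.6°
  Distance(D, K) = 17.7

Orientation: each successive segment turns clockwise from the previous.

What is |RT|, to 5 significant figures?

22.768

Z is at the origin; ZR runs at -110.2° with length 21.0, so R = (-7.2513, -19.708). ∠ZRG = 42.8° gives RG at 112.60° from the x-axis; with |RG| = 25.7, G = (-17.128, 4.0181). ∠RGM = 37.8° gives GM at -29.600° from the x-axis; with |GM| = 14.7, M = (-4.3461, -3.2428). ∠GMU = 104.7° gives MU at -104.90° from the x-axis; with |MU| = 28.2, U = (-11.597, -30.495). ∠MUT = 113.0° gives UT at -171.90° from the x-axis; with |UT| = 14.6, T = (-26.052, -32.552). Then |RT| = |T − R| = 22.768.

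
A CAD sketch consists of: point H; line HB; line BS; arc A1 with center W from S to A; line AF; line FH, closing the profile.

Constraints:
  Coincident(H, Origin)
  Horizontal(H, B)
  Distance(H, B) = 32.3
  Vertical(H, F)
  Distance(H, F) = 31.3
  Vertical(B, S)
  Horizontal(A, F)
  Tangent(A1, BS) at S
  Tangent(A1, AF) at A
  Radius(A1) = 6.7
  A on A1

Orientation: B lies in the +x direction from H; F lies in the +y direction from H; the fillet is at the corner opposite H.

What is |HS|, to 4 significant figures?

40.60

H is at the origin; H and B share the same y with |HB| = 32.3 and B on the +x side, so B = (32.30, 0.000). H and F share the same x with |HF| = 31.3 and F on the +y side, so F = (0.000, 31.30). The virtual corner opposite H is at (32.30, 31.30). Tangency of A1 to BS means the radius WS is perpendicular to BS and tangency of A1 to AF means the radius WA is perpendicular to AF, with radius 6.7, so the center W sits 6.7 in from both sides at W = (25.60, 24.60). That places the tangent points at S = (32.30, 24.60) on BS and A = (25.60, 31.30) on AF. Then |HS| = |S − H| = 40.60.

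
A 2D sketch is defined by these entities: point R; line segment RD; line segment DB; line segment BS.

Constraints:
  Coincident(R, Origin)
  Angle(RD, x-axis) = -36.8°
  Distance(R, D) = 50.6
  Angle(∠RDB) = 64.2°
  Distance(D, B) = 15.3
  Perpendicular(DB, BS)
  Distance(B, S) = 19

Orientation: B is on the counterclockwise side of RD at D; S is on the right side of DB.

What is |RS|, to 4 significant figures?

64.91

∠RDB = 64.2°, so DB runs at -36.8° + (180° − 64.2°) = 79.00° from the x-axis; with |DB| = 15.3, B = D + 15.3·(cos 79.00°, sin 79.00°) = (43.44, -15.29). DB is perpendicular to BS; with |BS| = 19.0 on the right of DB, S = B + 19.0·(0.9816, -0.1908) = (62.09, -18.92). Then |RS| = |S − R| = 64.91.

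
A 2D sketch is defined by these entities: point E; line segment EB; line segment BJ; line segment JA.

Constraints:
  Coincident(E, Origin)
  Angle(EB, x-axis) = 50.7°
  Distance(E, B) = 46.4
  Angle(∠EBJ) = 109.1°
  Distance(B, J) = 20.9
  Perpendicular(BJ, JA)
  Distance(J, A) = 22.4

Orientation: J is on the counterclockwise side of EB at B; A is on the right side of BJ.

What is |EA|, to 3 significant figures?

75.4

∠EBJ = 109.1°, so BJ runs at 50.7° + (180° − 109.1°) = 122° from the x-axis; with |BJ| = 20.9, J = B + 20.9·(cos 122°, sin 122°) = (18.4, 53.7). BJ is perpendicular to JA; with |JA| = 22.4 on the right of BJ, A = J + 22.4·(0.852, 0.524) = (37.5, 65.4). Then |EA| = |A − E| = 75.4.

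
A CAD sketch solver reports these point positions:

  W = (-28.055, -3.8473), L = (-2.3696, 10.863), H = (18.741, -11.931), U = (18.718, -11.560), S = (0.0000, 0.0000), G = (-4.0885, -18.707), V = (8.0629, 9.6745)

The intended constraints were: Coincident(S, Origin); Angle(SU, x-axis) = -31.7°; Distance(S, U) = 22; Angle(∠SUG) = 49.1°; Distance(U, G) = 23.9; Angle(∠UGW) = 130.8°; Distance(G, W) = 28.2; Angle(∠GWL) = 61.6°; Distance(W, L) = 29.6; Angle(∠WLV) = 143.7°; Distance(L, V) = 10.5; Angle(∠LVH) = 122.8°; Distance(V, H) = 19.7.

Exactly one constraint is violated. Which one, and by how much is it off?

Distance(V, H) = 19.7 — off by 4.40.

S = (0.00, 0.00) ✓; SU at -31.70° ✓; |SU| = 22.00 ✓; ∠SUG = 49.10° ✓; |UG| = 23.90 ✓; ∠UGW = 130.8° ✓; |GW| = 28.20 ✓; ∠GWL = 61.60° ✓; |WL| = 29.60 ✓; ∠WLV = 143.7° ✓; |LV| = 10.50 ✓; ∠LVH = 122.8° ✓; |VH| = 24.10 ✗.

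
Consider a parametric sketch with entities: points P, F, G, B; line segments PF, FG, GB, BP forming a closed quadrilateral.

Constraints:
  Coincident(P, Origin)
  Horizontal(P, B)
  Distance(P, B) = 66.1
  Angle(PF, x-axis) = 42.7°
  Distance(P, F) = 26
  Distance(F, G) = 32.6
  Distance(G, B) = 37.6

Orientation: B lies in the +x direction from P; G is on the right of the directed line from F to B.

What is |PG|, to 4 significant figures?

33.32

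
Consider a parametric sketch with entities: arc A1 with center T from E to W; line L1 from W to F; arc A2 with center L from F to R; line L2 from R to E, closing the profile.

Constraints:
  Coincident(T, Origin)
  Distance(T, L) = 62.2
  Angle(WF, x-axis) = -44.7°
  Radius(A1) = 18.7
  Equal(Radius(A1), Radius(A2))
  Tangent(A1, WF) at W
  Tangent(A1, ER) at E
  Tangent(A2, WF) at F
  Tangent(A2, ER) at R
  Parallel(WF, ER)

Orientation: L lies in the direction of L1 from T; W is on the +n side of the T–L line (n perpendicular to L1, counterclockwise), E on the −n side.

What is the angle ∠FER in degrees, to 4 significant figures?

31.02°

Tangency of A1 to both parallel lines with radius 18.7 puts W and E at T ± 18.7·n: W = (13.15, 13.29), E = (-13.15, -13.29). Equal radii place F and R the same way about L: F = L + 18.7·n = (57.37, -30.46), R = L − 18.7·n = (31.06, -57.04). Then cos ∠FER = EF·ER / (|EF||ER|), giving 31.02°.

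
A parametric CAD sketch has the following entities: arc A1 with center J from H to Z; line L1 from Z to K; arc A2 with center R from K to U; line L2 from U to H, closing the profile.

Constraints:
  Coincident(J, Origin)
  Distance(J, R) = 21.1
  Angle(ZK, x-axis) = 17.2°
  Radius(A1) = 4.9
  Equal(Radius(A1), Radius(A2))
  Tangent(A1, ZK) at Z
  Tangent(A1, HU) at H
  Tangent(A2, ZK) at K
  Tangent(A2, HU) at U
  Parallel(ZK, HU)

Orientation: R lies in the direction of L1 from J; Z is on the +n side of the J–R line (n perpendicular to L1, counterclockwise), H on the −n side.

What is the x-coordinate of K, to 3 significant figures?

18.7

The slot axis is L1's direction at 17.2°, so u = (cos 17.2°, sin 17.2°) = (0.955, 0.296) and n = (−sin 17.2°, cos 17.2°) = (-0.296, 0.955). J is at the origin and R lies 21.1 along u from J, so R = 21.1·u = (20.2, 6.24). Tangency of A1 to both parallel lines with radius 4.9 puts Z and H at J ± 4.9·n: Z = (-1.45, 4.68), H = (1.45, -4.68). Equal radii place K and U the same way about R: K = R + 4.9·n = (18.7, 10.9), U = R − 4.9·n = (21.6, 1.56). So K.x = 18.7.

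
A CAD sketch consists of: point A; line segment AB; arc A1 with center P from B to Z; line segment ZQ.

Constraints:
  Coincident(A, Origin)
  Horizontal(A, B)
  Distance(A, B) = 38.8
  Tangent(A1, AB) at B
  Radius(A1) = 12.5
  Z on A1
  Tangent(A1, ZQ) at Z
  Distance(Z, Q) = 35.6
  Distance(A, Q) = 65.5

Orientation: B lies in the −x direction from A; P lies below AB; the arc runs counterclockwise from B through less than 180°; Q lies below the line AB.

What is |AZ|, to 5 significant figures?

53.244

A is at the origin; A and B share the same y with |AB| = 38.8 and B on the −x side, so B = (-38.800, 0.0000). Since A1 is tangent to AB there, PB ⟂ AB, so P = B + (0, -12.5) = (-38.800, -12.500). Since PZ ⟂ ZQ (tangency), |PQ| = √(12.5² + 35.6²) = 37.731 regardless of where Z sits on A1. So Q lies on both circle(A, 65.5) and circle(P, 37.731); the below-AB intersection is Q = (-42.222, -50.075). Z is the foot of the tangent from Q: Z = (-50.921, -15.554).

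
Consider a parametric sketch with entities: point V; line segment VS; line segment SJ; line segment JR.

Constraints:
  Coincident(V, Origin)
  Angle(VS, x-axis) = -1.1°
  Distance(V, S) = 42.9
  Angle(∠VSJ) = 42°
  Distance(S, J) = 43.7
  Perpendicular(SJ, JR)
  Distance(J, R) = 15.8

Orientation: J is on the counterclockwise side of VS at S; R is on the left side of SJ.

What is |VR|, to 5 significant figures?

17.500

∠VSJ = 42.0°, so SJ runs at -1.1° + (180° − 42.0°) = 136.90° from the x-axis; with |SJ| = 43.7, J = S + 43.7·(cos 136.90°, sin 136.90°) = (10.984, 29.035). SJ is perpendicular to JR; with |JR| = 15.8 on the left of SJ, R = J + 15.8·(-0.68327, -0.73016) = (0.18828, 17.499). Then |VR| = |R − V| = 17.500.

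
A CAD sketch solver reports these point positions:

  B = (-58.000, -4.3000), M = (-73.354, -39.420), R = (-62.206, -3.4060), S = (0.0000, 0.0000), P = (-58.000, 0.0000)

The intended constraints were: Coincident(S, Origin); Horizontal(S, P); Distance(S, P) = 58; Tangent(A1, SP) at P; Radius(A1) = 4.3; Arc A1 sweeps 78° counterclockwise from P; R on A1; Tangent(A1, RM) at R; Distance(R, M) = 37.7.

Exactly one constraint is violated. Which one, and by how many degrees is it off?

Tangent(A1, RM) at R — off by 5.20°.

S = (0.00, 0.00) ✓; S.y = 0.00, P.y = 0.00 ✓; |SP| = 58.00 ✓; ∠(BP, PS) = 90.00° ✓; |BP| = 4.300 ✓; bearing(B→R) − bearing(B→P) = 78.00° ✓; |BR| = 4.300 ✓; ∠(BR, RM) = 95.20° ✗; |RM| = 37.70 ✓.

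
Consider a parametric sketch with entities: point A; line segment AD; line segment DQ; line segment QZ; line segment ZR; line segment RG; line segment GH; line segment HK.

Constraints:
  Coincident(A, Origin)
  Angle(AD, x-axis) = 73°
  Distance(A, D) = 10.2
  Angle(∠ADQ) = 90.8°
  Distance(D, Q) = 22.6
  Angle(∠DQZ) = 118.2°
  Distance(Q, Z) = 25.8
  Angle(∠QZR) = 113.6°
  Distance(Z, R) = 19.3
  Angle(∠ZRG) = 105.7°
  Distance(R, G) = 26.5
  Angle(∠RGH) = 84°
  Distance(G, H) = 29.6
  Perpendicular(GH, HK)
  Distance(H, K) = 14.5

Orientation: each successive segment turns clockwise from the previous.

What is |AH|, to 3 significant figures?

15.2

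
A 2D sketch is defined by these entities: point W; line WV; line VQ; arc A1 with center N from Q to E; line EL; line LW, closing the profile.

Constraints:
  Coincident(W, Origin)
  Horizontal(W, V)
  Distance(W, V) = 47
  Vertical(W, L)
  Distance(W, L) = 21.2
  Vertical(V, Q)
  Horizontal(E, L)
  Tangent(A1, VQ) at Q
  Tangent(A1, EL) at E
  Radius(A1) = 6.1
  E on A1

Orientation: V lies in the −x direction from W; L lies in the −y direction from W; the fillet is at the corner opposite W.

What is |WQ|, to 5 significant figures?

49.366

W is at the origin; WV is horizontal with |WV| = 47.0 and V on the −x side, so V = (-47.000, 0.0000). W and L share the same x with |WL| = 21.2 and L on the −y side, so L = (0.0000, -21.200). The virtual corner opposite W is at (-47.000, -21.200). The tangent condition forces NQ to be normal to VQ and tangency of A1 to EL means the radius NE is perpendicular to EL, with radius 6.1, so the center N sits 6.1 in from both sides at N = (-40.900, -15.100). That places the tangent points at Q = (-47.000, -15.100) on VQ and E = (-40.900, -21.200) on EL. Then |WQ| = |Q − W| = 49.366.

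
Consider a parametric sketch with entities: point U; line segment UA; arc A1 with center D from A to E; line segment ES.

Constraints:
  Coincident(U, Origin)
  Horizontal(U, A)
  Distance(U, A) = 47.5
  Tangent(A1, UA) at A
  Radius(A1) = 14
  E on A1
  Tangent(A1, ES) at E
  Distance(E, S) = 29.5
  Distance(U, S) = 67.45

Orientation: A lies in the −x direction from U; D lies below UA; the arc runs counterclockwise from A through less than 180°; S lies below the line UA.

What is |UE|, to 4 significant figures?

63.44

U is at the origin; UA is horizontal with |UA| = 47.5 and A on the −x side, so A = (-47.50, 0.000). A1 meets UA tangentially, so DA is at right angles to UA, so D = A + (0, -14) = (-47.50, -14.00). Since DE ⟂ ES (tangency), |DS| = √(14.0² + 29.5²) = 32.65 regardless of where E sits on A1. So S lies on both circle(U, 67.45) and circle(D, 32.65); the below-UA intersection is S = (-48.74, -46.63). E is the foot of the tangent from S: E = (-60.37, -19.52).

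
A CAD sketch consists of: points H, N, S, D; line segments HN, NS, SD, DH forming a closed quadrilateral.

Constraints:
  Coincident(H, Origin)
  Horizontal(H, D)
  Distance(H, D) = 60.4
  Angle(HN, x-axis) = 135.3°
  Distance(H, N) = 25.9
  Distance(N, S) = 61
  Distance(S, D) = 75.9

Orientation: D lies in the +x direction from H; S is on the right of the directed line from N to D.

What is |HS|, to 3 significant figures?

41.1

Checks: |NS| = 61.00 ✓; |SD| = 75.90 ✓.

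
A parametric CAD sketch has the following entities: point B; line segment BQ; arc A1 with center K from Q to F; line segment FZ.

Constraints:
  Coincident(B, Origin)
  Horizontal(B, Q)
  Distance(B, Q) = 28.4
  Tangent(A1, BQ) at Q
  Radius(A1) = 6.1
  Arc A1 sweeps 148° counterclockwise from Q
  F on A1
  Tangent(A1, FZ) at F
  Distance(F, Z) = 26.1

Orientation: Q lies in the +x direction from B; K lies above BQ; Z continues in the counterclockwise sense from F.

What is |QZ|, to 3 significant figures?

31.4

B is at the origin; B and Q share the same y with |BQ| = 28.4 and Q on the +x side, so Q = (28.4, 0.00). Since A1 is tangent to BQ there, KQ ⟂ BQ, so K = Q + (0, 6.1) = (28.4, 6.10). On A1, Q sits at bearing -90° from K; a 148° counterclockwise sweep puts F at bearing 58°, so F = K + 6.1·(cos 58°, sin 58°) = (31.6, 11.3). Since A1 is tangent to FZ there, KF ⟂ FZ, so FZ runs along (−sin 58°, cos 58°); with |FZ| = 26.1, Z = (9.50, 25.1). Then |QZ| = |Z − Q| = 31.4.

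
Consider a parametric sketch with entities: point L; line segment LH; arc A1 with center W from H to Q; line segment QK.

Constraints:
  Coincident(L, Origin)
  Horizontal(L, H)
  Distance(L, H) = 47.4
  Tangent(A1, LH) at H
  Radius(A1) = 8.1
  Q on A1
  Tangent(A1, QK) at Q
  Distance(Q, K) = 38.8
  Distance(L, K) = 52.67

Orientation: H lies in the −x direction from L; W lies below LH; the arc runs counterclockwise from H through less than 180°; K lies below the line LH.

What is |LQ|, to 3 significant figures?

55.3

L is at the origin; L and H share the same y with |LH| = 47.4 and H on the −x side, so H = (-47.4, 0.00). A1 meets LH tangentially, so WH is at right angles to LH, so W = H + (0, -8.1) = (-47.4, -8.10). Since WQ ⟂ QK (tangency), |WK| = √(8.1² + 38.8²) = 39.6 regardless of where Q sits on A1. So K lies on both circle(L, 52.67) and circle(W, 39.6); the below-LH intersection is K = (-29.6, -43.5). Q is the foot of the tangent from K: Q = (-53.7, -13.1).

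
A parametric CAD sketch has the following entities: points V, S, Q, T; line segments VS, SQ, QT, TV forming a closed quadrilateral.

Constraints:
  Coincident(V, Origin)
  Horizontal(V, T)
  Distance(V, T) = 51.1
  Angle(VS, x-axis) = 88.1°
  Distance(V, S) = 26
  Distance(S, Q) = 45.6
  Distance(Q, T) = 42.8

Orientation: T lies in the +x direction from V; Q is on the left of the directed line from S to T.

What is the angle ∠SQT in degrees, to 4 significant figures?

79.49°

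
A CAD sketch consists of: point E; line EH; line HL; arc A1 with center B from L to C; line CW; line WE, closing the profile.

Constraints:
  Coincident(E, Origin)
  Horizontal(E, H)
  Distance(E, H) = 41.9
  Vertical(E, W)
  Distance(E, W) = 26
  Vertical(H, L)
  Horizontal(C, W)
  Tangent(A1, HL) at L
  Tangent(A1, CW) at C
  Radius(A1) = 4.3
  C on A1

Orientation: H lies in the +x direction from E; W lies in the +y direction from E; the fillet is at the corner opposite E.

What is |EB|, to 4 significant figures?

43.41

EW is vertical with |EW| = 26.0 and W on the +y side, so W = (0.000, 26.00). The virtual corner opposite E is at (41.90, 26.00). Since A1 is tangent to HL there, BL ⟂ HL and tangency of A1 to CW means the radius BC is perpendicular to CW, with radius 4.3, so the center B sits 4.3 in from both sides at B = (37.60, 21.70). Then |EB| = |B − E| = 43.41.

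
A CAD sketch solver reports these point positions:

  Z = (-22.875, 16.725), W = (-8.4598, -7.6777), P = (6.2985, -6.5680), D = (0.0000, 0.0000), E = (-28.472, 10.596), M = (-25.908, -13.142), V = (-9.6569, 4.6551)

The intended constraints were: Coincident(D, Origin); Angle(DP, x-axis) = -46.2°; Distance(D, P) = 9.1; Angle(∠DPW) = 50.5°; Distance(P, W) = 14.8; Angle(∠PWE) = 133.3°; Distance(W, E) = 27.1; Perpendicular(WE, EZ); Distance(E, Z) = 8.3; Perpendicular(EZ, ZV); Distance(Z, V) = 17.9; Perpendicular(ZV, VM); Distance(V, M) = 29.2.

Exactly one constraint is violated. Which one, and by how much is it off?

Distance(V, M) = 29.2 — off by 5.10.

D = (0.00, 0.00) ✓; DP at -46.20° ✓; |DP| = 9.100 ✓; ∠DPW = 50.50° ✓; |PW| = 14.80 ✓; ∠PWE = 133.3° ✓; |WE| = 27.10 ✓; ∠(WE, EZ) = 90.00° ✓; |EZ| = 8.300 ✓; ∠(EZ, ZV) = 90.00° ✓; |ZV| = 17.90 ✓; ∠(ZV, VM) = 90.00° ✓; |VM| = 24.10 ✗.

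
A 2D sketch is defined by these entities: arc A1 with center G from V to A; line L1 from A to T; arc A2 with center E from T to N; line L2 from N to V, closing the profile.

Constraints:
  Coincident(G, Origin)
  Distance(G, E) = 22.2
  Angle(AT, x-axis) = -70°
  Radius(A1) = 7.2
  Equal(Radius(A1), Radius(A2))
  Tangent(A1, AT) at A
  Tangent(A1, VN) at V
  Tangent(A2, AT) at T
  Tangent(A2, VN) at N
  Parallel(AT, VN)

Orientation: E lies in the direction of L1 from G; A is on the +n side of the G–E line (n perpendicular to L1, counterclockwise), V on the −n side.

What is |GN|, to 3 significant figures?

23.3

Tangency of A1 to both parallel lines with radius 7.2 puts A and V at G ± 7.2·n: A = (6.77, 2.46), V = (-6.77, -2.46). Equal radii place T and N the same way about E: T = E + 7.2·n = (14.4, -18.4), N = E − 7.2·n = (0.827, -23.3). Then |GN| = |N − G| = 23.3.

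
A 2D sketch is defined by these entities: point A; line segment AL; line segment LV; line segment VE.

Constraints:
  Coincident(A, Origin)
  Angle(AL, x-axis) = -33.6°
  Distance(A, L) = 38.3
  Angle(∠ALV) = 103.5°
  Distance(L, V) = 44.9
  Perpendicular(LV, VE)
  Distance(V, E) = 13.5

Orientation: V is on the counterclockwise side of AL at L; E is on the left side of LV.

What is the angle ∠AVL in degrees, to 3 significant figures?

34.7°

A is at the origin; AL runs at -33.6° with length 38.3, so L = 38.3·(cos -33.6°, sin -33.6°) = (31.9, -21.2). ∠ALV = 103.5°, so LV runs at -33.6° + (180° − 103.5°) = 42.9° from the x-axis; with |LV| = 44.9, V = L + 44.9·(cos 42.9°, sin 42.9°) = (64.8, 9.37). Then cos ∠AVL = VA·VL / (|VA||VL|), giving 34.7°.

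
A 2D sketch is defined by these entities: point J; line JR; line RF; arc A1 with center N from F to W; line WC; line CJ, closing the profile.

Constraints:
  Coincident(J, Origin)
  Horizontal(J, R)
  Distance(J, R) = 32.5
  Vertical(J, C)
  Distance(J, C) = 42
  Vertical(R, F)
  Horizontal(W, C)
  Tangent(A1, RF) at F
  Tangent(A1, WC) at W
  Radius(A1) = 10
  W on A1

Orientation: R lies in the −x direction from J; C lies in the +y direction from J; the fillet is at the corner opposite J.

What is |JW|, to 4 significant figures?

47.65

The virtual corner opposite J is at (-32.50, 42.00). The tangent condition forces NF to be normal to RF and A1 meets WC tangentially, so NW is at right angles to WC, with radius 10.0, so the center N sits 10.0 in from both sides at N = (-22.50, 32.00). That places the tangent points at F = (-32.50, 32.00) on RF and W = (-22.50, 42.00) on WC. Then |JW| = |W − J| = 47.65.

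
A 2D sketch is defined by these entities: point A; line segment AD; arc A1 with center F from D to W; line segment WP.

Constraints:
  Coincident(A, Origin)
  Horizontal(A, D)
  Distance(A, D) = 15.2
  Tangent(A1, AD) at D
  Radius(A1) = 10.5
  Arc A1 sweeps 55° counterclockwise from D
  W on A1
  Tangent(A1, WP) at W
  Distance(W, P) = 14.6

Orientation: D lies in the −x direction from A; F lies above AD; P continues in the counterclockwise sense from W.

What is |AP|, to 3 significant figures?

16.5

A is at the origin; A and D share the same y with |AD| = 15.2 and D on the −x side, so D = (-15.2, 0.00). The tangent condition forces FD to be normal to AD, so F = D + (0, 10.5) = (-15.2, 10.5). On A1, D sits at bearing -90° from F; a 55° counterclockwise sweep puts W at bearing -35°, so W = F + 10.5·(cos -35°, sin -35°) = (-6.60, 4.48). The tangent condition forces FW to be normal to WP, so WP runs along (−sin -35°, cos -35°); with |WP| = 14.6, P = (1.78, 16.4). Then |AP| = |P − A| = 16.5.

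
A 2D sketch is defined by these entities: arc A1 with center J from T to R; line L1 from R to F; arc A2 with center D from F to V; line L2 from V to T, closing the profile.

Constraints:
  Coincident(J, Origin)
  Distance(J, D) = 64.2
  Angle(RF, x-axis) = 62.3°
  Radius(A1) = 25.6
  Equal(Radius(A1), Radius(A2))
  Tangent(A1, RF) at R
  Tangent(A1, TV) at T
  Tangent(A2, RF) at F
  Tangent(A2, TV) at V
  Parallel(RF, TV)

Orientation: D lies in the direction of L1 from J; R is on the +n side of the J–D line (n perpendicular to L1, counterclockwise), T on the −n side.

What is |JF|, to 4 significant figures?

69.12

The slot axis is L1's direction at 62.3°, so u = (cos 62.3°, sin 62.3°) = (0.4648, 0.8854) and n = (−sin 62.3°, cos 62.3°) = (-0.8854, 0.4648). J is at the origin and D lies 64.2 along u from J, so D = 64.2·u = (29.84, 56.84). Tangency of A1 to both parallel lines with radius 25.6 puts R and T at J ± 25.6·n: R = (-22.67, 11.90), T = (22.67, -11.90). Equal radii place F and V the same way about D: F = D + 25.6·n = (7.177, 68.74), V = D − 25.6·n = (52.51, 44.94). Then |JF| = |F − J| = 69.12.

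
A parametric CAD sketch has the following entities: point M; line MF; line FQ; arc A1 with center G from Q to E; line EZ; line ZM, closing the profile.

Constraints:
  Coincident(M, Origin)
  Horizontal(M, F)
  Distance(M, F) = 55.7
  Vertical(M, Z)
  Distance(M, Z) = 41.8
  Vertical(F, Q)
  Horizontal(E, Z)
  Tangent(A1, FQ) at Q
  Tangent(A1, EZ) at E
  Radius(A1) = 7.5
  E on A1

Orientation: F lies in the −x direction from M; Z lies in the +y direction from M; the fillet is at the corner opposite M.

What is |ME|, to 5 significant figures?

63.800

M is at the origin; MF is horizontal with |MF| = 55.7 and F on the −x side, so F = (-55.700, 0.0000). M and Z share the same x with |MZ| = 41.8 and Z on the +y side, so Z = (0.0000, 41.800). The virtual corner opposite M is at (-55.700, 41.800). Tangency of A1 to FQ means the radius GQ is perpendicular to FQ and the tangent condition forces GE to be normal to EZ, with radius 7.5, so the center G sits 7.5 in from both sides at G = (-48.200, 34.300). That places the tangent points at Q = (-55.700, 34.300) on FQ and E = (-48.200, 41.800) on EZ. Then |ME| = |E − M| = 63.800.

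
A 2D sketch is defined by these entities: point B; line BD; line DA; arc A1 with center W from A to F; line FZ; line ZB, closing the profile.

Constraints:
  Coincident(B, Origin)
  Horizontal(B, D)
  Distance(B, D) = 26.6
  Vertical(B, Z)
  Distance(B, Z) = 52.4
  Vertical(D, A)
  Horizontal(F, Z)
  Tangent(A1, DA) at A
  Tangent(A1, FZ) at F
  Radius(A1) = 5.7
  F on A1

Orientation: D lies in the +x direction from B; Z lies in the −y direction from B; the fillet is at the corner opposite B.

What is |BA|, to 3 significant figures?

53.7

B is at the origin; BD is horizontal with |BD| = 26.6 and D on the +x side, so D = (26.6, 0.00). B and Z share the same x with |BZ| = 52.4 and Z on the −y side, so Z = (0.00, -52.4). The virtual corner opposite B is at (26.6, -52.4). Since A1 is tangent to DA there, WA ⟂ DA and A1 meets FZ tangentially, so WF is at right angles to FZ, with radius 5.7, so the center W sits 5.7 in from both sides at W = (20.9, -46.7). That places the tangent points at A = (26.6, -46.7) on DA and F = (20.9, -52.4) on FZ. Then |BA| = |A − B| = 53.7.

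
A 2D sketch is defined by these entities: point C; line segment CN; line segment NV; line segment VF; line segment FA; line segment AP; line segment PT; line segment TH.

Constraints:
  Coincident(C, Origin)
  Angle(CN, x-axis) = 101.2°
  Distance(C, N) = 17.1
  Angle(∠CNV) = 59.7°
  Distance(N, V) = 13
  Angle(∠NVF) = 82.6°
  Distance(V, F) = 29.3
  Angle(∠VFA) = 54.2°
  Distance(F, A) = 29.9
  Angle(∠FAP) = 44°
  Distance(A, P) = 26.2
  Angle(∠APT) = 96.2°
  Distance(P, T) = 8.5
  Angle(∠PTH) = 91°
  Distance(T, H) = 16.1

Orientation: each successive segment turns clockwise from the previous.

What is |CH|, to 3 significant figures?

10.7

∠APT = 96.2° gives PT at -102° from the x-axis; with |PT| = 8.5, T = (5.08, -3.77). ∠PTH = 91.0° gives TH at 169° from the x-axis; with |TH| = 16.1, H = (-10.7, -0.666). Then |CH| = |H − C| = 10.7.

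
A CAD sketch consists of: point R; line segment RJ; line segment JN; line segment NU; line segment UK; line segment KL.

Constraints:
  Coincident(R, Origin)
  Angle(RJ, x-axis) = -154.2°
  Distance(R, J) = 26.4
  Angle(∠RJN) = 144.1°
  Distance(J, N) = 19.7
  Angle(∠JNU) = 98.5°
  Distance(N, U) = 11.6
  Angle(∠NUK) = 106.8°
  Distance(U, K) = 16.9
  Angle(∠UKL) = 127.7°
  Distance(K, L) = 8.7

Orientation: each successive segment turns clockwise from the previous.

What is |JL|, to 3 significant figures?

14.8

R is at the origin; RJ runs at -154.2° with length 26.4, so J = (-23.8, -11.5). ∠RJN = 144.1° gives JN at 170° from the x-axis; with |JN| = 19.7, N = (-43.2, -8.04). ∠JNU = 98.5° gives NU at 88.4° from the x-axis; with |NU| = 11.6, U = (-42.8, 3.56). ∠NUK = 106.8° gives UK at 15.2° from the x-axis; with |UK| = 16.9, K = (-26.5, 7.99). ∠UKL = 127.7° gives KL at -37.1° from the x-axis; with |KL| = 8.7, L = (-19.6, 2.74). Then |JL| = |L − J| = 14.8.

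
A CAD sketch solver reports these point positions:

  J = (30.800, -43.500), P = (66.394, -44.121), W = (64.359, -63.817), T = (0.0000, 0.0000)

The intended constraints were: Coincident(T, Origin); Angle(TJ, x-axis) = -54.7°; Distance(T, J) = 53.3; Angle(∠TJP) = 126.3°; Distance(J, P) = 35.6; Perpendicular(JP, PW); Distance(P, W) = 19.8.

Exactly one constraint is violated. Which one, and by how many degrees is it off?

Perpendicular(JP, PW) — off by 4.90°.

T = (0.00, 0.00) ✓; TJ at -54.70° ✓; |TJ| = 53.30 ✓; ∠TJP = 126.3° ✓; |JP| = 35.60 ✓; ∠(JP, PW) = 94.90° ✗; |PW| = 19.80 ✓.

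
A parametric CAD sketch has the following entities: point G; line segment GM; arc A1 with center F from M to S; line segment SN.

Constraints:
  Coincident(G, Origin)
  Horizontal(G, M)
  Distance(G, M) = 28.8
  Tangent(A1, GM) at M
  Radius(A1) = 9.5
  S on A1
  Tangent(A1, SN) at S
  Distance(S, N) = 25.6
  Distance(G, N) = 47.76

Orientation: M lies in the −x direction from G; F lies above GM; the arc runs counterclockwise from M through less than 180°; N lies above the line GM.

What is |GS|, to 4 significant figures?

24.15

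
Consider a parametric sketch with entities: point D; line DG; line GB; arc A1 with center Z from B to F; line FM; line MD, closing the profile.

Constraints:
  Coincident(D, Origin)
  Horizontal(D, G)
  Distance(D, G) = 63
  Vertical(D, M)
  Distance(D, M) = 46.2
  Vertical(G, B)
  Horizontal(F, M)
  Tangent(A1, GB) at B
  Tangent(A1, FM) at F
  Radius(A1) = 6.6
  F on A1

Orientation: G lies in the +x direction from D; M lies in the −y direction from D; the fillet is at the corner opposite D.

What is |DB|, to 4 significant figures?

74.41

D is at the origin; DG is horizontal with |DG| = 63.0 and G on the +x side, so G = (63.00, 0.000). DM is vertical with |DM| = 46.2 and M on the −y side, so M = (0.000, -46.20). The virtual corner opposite D is at (63.00, -46.20). The tangent condition forces ZB to be normal to GB and since A1 is tangent to FM there, ZF ⟂ FM, with radius 6.6, so the center Z sits 6.6 in from both sides at Z = (56.40, -39.60). That places the tangent points at B = (63.00, -39.60) on GB and F = (56.40, -46.20) on FM. Then |DB| = |B − D| = 74.41.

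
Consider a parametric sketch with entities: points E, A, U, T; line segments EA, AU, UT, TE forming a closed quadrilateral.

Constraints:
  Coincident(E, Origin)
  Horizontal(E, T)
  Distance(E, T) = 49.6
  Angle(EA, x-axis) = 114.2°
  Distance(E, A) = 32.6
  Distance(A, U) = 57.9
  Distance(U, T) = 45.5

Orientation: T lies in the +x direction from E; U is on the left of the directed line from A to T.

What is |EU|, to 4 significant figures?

61.86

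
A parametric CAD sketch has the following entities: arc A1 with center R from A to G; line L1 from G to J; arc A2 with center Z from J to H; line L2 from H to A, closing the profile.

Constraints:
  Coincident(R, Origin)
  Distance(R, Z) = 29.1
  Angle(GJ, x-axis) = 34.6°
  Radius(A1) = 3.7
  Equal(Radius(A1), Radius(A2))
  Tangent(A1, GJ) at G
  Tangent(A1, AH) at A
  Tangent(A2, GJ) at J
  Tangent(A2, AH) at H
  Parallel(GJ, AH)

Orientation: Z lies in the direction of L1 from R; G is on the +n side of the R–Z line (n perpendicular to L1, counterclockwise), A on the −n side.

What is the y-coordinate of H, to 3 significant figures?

13.5

The slot axis is L1's direction at 34.6°, so u = (cos 34.6°, sin 34.6°) = (0.823, 0.568) and n = (−sin 34.6°, cos 34.6°) = (-0.568, 0.823). R is at the origin and Z lies 29.1 along u from R, so Z = 29.1·u = (24.0, 16.5). Tangency of A1 to both parallel lines with radius 3.7 puts G and A at R ± 3.7·n: G = (-2.10, 3.05), A = (2.10, -3.05). Equal radii place J and H the same way about Z: J = Z + 3.7·n = (21.9, 19.6), H = Z − 3.7·n = (26.1, 13.5). So H.y = 13.5.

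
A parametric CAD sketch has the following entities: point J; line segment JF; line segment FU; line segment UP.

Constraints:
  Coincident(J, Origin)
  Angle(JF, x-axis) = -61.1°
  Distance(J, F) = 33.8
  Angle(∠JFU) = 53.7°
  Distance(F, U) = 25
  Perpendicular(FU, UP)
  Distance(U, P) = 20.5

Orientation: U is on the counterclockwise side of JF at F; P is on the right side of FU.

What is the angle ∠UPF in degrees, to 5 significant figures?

50.648°

J is at the origin; JF runs at -61.1° with length 33.8, so F = 33.8·(cos -61.1°, sin -61.1°) = (16.335, -29.591). ∠JFU = 53.7°, so FU runs at -61.1° + (180° − 53.7°) = 65.200° from the x-axis; with |FU| = 25.0, U = F + 25.0·(cos 65.200°, sin 65.200°) = (26.821, -6.8963). FU ⟂ UP; with |UP| = 20.5 on the right of FU, P = U + 20.5·(0.90778, -0.41945) = (45.431, -15.495). Then cos ∠UPF = PU·PF / (|PU||PF|), giving 50.648°.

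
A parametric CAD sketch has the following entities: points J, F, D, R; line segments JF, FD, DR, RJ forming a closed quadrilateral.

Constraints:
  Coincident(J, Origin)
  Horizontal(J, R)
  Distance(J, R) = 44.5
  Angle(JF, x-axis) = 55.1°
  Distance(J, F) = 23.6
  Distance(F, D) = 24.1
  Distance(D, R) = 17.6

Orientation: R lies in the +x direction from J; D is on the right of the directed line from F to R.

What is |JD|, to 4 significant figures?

26.92

Checks: |JR| = 44.50 ✓; |JF| = 23.60 ✓; |FD| = 24.10 ✓; |DR| = 17.60 ✓.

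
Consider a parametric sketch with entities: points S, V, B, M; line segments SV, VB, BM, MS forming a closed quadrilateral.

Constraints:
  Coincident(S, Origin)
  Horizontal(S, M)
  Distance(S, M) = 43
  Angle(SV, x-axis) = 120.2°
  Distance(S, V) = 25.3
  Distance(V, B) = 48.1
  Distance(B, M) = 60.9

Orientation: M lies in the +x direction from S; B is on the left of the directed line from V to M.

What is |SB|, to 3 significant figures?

60.2

Checks: |VB| = 48.10 ✓; |BM| = 60.90 ✓.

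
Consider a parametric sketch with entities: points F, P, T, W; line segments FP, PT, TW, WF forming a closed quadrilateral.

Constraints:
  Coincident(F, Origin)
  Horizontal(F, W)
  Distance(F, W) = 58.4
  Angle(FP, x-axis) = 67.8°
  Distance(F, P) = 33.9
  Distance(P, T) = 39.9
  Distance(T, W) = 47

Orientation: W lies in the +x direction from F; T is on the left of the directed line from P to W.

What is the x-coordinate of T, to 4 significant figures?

49.85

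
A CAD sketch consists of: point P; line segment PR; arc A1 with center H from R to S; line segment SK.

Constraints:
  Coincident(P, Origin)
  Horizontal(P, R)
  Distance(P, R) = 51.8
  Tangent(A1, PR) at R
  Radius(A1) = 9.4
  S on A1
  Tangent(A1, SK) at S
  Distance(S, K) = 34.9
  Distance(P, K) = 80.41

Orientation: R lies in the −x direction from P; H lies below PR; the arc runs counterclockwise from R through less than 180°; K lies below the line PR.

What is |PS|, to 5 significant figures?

61.365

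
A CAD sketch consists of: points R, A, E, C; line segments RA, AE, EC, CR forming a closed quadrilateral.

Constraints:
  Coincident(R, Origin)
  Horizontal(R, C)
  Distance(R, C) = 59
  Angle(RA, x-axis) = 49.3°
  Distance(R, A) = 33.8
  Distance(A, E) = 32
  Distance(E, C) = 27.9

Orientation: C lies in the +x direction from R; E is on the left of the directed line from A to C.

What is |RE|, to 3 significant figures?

60.6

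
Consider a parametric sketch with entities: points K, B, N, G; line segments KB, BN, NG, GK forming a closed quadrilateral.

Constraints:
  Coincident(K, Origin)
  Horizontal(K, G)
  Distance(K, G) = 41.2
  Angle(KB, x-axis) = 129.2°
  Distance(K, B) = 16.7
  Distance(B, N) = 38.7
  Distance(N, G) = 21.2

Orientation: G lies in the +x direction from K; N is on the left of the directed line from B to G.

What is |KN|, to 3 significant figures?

32.5

Checks: |BN| = 38.70 ✓; |NG| = 21.20 ✓.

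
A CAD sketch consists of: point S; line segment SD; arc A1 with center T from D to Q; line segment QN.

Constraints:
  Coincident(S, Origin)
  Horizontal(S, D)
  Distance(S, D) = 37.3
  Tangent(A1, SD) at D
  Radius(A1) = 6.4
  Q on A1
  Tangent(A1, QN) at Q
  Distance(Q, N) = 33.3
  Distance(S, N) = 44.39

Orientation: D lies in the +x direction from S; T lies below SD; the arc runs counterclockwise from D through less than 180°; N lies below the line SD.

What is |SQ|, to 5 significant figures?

31.455

S is at the origin; SD is horizontal with |SD| = 37.3 and D on the +x side, so D = (37.300, 0.0000). Since A1 is tangent to SD there, TD ⟂ SD, so T = D + (0, -6.4) = (37.300, -6.4000). Since TQ ⟂ QN (tangency), |TN| = √(6.4² + 33.3²) = 33.909 regardless of where Q sits on A1. So N lies on both circle(S, 44.39) and circle(T, 33.909); the below-SD intersection is N = (23.766, -37.492). Q is the foot of the tangent from N: Q = (31.055, -4.9992).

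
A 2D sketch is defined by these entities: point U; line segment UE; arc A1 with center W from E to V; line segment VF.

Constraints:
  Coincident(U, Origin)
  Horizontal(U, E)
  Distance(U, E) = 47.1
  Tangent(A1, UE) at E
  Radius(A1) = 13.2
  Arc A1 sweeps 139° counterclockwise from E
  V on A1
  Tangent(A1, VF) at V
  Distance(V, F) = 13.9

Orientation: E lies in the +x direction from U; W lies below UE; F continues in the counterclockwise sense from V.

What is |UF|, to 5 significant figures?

58.620

U is at the origin; U and E share the same y with |UE| = 47.1 and E on the +x side, so E = (47.100, 0.0000). The tangent condition forces WE to be normal to UE, so W = E + (0, -13.2) = (47.100, -13.200). On A1, E sits at bearing 90° from W; a 139° counterclockwise sweep puts V at bearing 229°, so V = W + 13.2·(cos 229°, sin 229°) = (38.440, -23.162). A1 meets VF tangentially, so WV is at right angles to VF, so VF runs along (−sin 229°, cos 229°); with |VF| = 13.9, F = (48.930, -32.281). Then |UF| = |F − U| = 58.620.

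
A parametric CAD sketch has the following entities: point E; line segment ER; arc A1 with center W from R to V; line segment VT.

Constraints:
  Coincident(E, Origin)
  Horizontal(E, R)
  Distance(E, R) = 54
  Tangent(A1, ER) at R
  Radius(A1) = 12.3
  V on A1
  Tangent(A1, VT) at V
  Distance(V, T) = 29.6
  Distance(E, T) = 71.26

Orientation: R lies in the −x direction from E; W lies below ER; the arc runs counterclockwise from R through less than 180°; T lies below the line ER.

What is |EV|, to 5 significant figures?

67.619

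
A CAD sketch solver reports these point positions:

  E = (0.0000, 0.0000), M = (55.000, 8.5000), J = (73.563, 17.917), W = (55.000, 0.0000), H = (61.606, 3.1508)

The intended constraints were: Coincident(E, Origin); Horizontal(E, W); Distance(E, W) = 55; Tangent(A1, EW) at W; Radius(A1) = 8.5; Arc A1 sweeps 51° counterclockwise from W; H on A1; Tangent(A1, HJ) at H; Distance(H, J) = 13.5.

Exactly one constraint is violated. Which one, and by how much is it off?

Distance(H, J) = 13.5 — off by 5.50.

E = (0.00, 0.00) ✓; E.y = 0.00, W.y = 0.00 ✓; |EW| = 55.00 ✓; ∠(MW, WE) = 90.00° ✓; |MW| = 8.500 ✓; bearing(M→H) − bearing(M→W) = 51.00° ✓; |MH| = 8.500 ✓; ∠(MH, HJ) = 90.00° ✓; |HJ| = 19.00 ✗.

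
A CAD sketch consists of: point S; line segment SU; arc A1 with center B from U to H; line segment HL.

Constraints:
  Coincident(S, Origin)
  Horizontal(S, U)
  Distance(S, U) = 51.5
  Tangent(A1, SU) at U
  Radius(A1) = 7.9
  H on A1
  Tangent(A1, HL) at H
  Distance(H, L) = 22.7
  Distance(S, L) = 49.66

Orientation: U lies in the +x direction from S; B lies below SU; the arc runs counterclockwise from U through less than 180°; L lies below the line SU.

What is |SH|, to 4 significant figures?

44.20

Checks: S.y = 0.00, U.y = 0.00 ✓; |BH| = 7.900 ✓; ∠(BH, HL) = 90.00° ✓; |HL| = 22.70 ✓; |SL| = 49.66 ✓.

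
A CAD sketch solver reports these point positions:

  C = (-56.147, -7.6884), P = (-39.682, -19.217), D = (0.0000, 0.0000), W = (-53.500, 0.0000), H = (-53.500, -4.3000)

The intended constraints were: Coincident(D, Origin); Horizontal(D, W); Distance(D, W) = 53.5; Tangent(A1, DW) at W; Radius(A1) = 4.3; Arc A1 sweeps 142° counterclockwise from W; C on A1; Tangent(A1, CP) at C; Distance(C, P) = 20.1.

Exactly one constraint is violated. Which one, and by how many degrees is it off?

Tangent(A1, CP) at C — off by 3.00°.

D = (0.00, 0.00) ✓; D.y = 0.00, W.y = 0.00 ✓; |DW| = 53.50 ✓; ∠(HW, WD) = 90.00° ✓; |HW| = 4.300 ✓; bearing(H→C) − bearing(H→W) = 142.0° ✓; |HC| = 4.300 ✓; ∠(HC, CP) = 87.00° ✗; |CP| = 20.10 ✓.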